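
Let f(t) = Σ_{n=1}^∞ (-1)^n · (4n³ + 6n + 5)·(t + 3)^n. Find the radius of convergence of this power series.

R = 1

By the ratio test, |a_{n+1}/a_n| = (4(n+1)³ + 6(n+1) + 5)/(4n³ + 6n + 5) → 1.
So the series converges when |t + 3| < 1 and diverges when |t + 3| > 1; R = 1.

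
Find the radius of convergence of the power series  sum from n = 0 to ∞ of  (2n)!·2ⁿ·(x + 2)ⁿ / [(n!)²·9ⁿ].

The ratio of consecutive coefficients is (2n+1)·(2n+2)/(n+1)² · 2/9 → 8/9.
Convergence for |x + 2| · 8/9 < 1, i.e. |x + 2| < 9/8. So R = 9/8.

R = 9/8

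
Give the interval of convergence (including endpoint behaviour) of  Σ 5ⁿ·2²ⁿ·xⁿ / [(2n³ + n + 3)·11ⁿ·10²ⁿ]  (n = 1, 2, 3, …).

[-55, 55]

By the ratio test, |a_{n+1}/a_n| = [(2n³ + n + 3)/(2(n+1)³ + (n+1) + 3)] · 5·4/(11·100) → 1/55.
Thus R = 1/(1/55) = 55.
When x = 55, the series is dominated by a constant times Σ 1/n³, which converges (p = 3 > 1).
Endpoint x = -55: absolute convergence follows by limit comparison with Σ 1/n³.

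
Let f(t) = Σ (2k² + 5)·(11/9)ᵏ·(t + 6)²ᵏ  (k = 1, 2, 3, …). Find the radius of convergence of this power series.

R = 3√11/11

By the ratio test, |a_{k+1}/a_k| = [(2(k+1)² + 5)/(2k² + 5)] · 11/9 → 11/9.
Successive powers of (t + 6) differ by 2, so the series converges when |t + 6|² · 11/9 < 1, i.e. |t + 6| < √(9/11). So R = 3√11/11.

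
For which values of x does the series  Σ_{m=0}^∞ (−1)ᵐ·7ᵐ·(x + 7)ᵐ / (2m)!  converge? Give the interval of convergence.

By the ratio test, |a_{m+1}/a_m| = 7 · 1/[(2m+1)·(2m+2)] → 0.
The limit is 0, so the series converges for all x; R = ∞.

(−∞, ∞)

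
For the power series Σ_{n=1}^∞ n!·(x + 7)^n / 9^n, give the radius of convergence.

R = 0

Ratio test: |a_{n+1}/a_n| = (n+1) · 1/9 → ∞ as n → ∞.
The ratio grows without bound, so the series diverges whenever (x + 7) ≠ 0; it converges only at x = -7. R = 0.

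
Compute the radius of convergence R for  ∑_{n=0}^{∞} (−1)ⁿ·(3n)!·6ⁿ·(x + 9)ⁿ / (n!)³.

Apply the ratio test: |a_{n+1}| / |a_n| = (3n+1)·(3n+2)·(3n+3)/(n+1)³ · 6, which tends to 162 as n → ∞.
Convergence for |x + 9| · 162 < 1, i.e. |x + 9| < 1/162. So R = 1/162.

R = 1/162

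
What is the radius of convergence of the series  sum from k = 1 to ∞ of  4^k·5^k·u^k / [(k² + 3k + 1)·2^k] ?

The ratio of consecutive coefficients is [(k² + 3k + 1)/((k+1)² + 3(k+1) + 1)] · 4·5/2 → 10.
Convergence for |u| · 10 < 1, i.e. |u| < 1/10. So R = 1/10.

R = 1/10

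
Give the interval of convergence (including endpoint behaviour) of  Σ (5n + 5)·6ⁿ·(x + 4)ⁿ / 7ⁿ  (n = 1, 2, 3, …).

(-31/6, -17/6)

The ratio of consecutive coefficients is [(5(n+1) + 5)/(5n + 5)] · 6/7 → 6/7.
Thus R = 1/(6/7) = 7/6.
Endpoint x = -17/6: the n-th term does not approach 0; divergence by the term test.
At x = -31/6: the terms do not tend to 0, so the series diverges.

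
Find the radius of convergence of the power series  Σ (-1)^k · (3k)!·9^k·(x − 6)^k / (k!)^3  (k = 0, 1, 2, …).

R = 1/243

Apply the ratio test: |a_{k+1}| / |a_k| = (3k+1)·(3k+2)·(3k+3)/(k+1)³ · 9, which tends to 243 as k → ∞.
Thus R = 1/(243) = 1/243.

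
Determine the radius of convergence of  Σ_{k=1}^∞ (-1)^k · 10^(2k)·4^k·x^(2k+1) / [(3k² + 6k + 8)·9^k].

R = 3/20

By the ratio test, |a_{k+1}/a_k| = [(3k² + 6k + 8)/(3(k+1)² + 6(k+1) + 8)] · 100·4/9 → 400/9.
Since the exponent of x increases by 2 each term, convergence requires |x|² < 9/400, hence R = 3/20.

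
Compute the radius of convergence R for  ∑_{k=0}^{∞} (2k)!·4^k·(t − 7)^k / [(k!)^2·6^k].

By the ratio test, |a_{k+1}/a_k| = (2k+1)·(2k+2)/(k+1)² · 4/6 → 8/3.
Thus R = 1/(8/3) = 3/8.

R = 3/8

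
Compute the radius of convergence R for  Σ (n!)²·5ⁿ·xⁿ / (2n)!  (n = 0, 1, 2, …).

Ratio test: |a_{n+1}/a_n| = (n+1)²/[(2n+1)·(2n+2)] · 5 → 5/4 as n → ∞.
Hence the series converges for |x| < 1/(5/4) = 4/5, so the radius of convergence is 4/5.

R = 4/5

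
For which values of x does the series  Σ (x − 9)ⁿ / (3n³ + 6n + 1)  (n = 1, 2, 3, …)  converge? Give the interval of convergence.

By the ratio test, |a_{n+1}/a_n| = (3n³ + 6n + 1)/(3(n+1)³ + 6(n+1) + 1) → 1.
Hence R = 1.
When x = 10, the terms are on the order of 1/n³, so the series converges absolutely by comparison with the p-series (p = 3 > 1).
Endpoint x = 8: the terms are on the order of 1/n³, so the series converges absolutely by comparison with the p-series (p = 3 > 1).

[8, 10]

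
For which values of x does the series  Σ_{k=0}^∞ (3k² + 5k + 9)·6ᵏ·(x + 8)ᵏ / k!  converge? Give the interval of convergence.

Apply the ratio test: |a_{k+1}| / |a_k| = (3(k+1)² + 5(k+1) + 9)/(3k² + 5k + 9) · 6 · 1/(k+1), which tends to 0 as k → ∞.
The ratio tends to 0 regardless of x, hence R = ∞.

(−∞, ∞)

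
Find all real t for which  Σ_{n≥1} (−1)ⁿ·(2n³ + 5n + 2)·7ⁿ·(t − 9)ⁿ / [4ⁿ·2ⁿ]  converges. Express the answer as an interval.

By the ratio test, |a_{n+1}/a_n| = [(2(n+1)³ + 5(n+1) + 2)/(2n³ + 5n + 2)] · 7/(4·2) → 7/8.
Convergence for |t − 9| · 7/8 < 1, i.e. |t − 9| < 8/7. So R = 8/7.
Check t = 71/7: the terms do not tend to 0, so the series diverges.
Check t = 55/7: the n-th term does not approach 0; divergence by the term test.

(55/7, 71/7)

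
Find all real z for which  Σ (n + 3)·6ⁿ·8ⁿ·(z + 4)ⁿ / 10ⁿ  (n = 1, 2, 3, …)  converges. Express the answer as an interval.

(-101/24, -91/24)

By the ratio test, |a_{n+1}/a_n| = [((n+1) + 3)/(n + 3)] · 6·8/10 → 24/5.
Convergence for |z + 4| · 24/5 < 1, i.e. |z + 4| < 5/24. So R = 5/24.
Check z = -91/24: the terms have absolute value of order n, which does not tend to 0, so the series diverges by the divergence test.
At z = -101/24: the terms have absolute value of order n, which does not tend to 0, so the series diverges by the divergence test.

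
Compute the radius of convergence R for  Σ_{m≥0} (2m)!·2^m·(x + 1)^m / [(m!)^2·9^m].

The ratio of consecutive coefficients is (2m+1)·(2m+2)/(m+1)² · 2/9 → 8/9.
Thus R = 1/(8/9) = 9/8.

R = 9/8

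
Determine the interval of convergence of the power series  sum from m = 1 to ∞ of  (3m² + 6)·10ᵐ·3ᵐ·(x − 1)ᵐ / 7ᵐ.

By the ratio test, |a_{m+1}/a_m| = [(3(m+1)² + 6)/(3m² + 6)] · 10·3/7 → 30/7.
Thus R = 1/(30/7) = 7/30.
Check x = 37/30: the m-th term does not approach 0; divergence by the term test.
Check x = 23/30: the m-th term does not approach 0; divergence by the term test.

(23/30, 37/30)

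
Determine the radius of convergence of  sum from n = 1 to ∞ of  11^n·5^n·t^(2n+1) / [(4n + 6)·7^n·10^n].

By the ratio test, |a_{n+1}/a_n| = [(4n + 6)/(4(n+1) + 6)] · 11·5/(7·10) → 11/14.
Since the exponent of t increases by 2 each term, convergence requires |t|² < 14/11, hence R = √154/11.

R = √154/11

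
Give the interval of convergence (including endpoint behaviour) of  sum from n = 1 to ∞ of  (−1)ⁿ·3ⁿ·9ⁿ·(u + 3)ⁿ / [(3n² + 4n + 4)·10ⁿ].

By the ratio test, |a_{n+1}/a_n| = [(3n² + 4n + 4)/(3(n+1)² + 4(n+1) + 4)] · 3·9/10 → 27/10.
Convergence for |u + 3| · 27/10 < 1, i.e. |u + 3| < 10/27. So R = 10/27.
When u = -71/27, the series is dominated by a constant times Σ 1/n², which converges (p = 2 > 1).
Endpoint u = -91/27: the terms are on the order of 1/n², so the series converges absolutely by comparison with the p-series (p = 2 > 1).

[-91/27, -71/27]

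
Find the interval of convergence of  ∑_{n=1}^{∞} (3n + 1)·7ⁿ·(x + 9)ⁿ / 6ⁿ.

The ratio of consecutive coefficients is [(3(n+1) + 1)/(3n + 1)] · 7/6 → 7/6.
The series converges when 7/6 · |x + 9| < 1, giving R = 6/7.
At x = -57/7: the n-th term does not approach 0; divergence by the term test.
At x = -69/7: the terms have absolute value of order n, which does not tend to 0, so the series diverges by the divergence test.

(-69/7, -57/7)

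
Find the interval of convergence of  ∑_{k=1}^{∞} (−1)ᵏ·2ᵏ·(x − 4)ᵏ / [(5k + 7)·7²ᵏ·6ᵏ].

By the ratio test, |a_{k+1}/a_k| = [(5k + 7)/(5(k+1) + 7)] · 2/(49·6) → 1/147.
Convergence for |x − 4| · 1/147 < 1, i.e. |x − 4| < 147. So R = 147.
At x = 151: convergence follows from the alternating series test (terms decrease monotonically to 0).
Endpoint x = -143: the terms are asymptotic to a nonzero constant times 1/k, so the series diverges by limit comparison with Σ 1/k.

(-143, 151]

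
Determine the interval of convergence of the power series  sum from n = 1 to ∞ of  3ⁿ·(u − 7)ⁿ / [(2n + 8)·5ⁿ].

[16/3, 26/3)

The ratio of consecutive coefficients is [(2n + 8)/(2(n+1) + 8)] · 3/5 → 3/5.
The series converges when 3/5 · |u − 7| < 1, giving R = 5/3.
Endpoint u = 26/3: the terms behave like c/n; limit comparison with the harmonic series gives divergence.
When u = 16/3, convergence follows from the alternating series test (terms decrease monotonically to 0).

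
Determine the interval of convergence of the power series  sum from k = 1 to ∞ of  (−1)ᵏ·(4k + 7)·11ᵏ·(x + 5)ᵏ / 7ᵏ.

(-62/11, -48/11)

By the ratio test, |a_{k+1}/a_k| = [(4(k+1) + 7)/(4k + 7)] · 11/7 → 11/7.
Convergence for |x + 5| · 11/7 < 1, i.e. |x + 5| < 7/11. So R = 7/11.
Endpoint x = -48/11: the k-th term does not approach 0; divergence by the term test.
Check x = -62/11: the terms have absolute value of order k, which does not tend to 0, so the series diverges by the divergence test.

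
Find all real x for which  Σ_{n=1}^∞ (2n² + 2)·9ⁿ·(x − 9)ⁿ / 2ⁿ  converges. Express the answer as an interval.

(79/9, 83/9)

By the ratio test, |a_{n+1}/a_n| = [(2(n+1)² + 2)/(2n² + 2)] · 9/2 → 9/2.
Thus R = 1/(9/2) = 2/9.
Endpoint x = 83/9: the terms have absolute value of order n², which does not tend to 0, so the series diverges by the divergence test.
Check x = 79/9: the n-th term does not approach 0; divergence by the term test.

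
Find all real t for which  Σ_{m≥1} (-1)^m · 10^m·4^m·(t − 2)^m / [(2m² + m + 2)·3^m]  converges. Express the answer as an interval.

Ratio test: |a_{m+1}/a_m| = [(2m² + m + 2)/(2(m+1)² + (m+1) + 2)] · 10·4/3 → 40/3 as m → ∞.
Thus R = 1/(40/3) = 3/40.
Endpoint t = 83/40: the series is dominated by a constant times Σ 1/m², which converges (p = 2 > 1).
At t = 77/40: the terms are on the order of 1/m², so the series converges absolutely by comparison with the p-series (p = 2 > 1).

[77/40, 83/40]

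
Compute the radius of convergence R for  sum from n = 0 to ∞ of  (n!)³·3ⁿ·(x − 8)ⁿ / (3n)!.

R = 9

The ratio of consecutive coefficients is (n+1)³/[(3n+1)·(3n+2)·(3n+3)] · 3 → 1/9.
Thus R = 1/(1/9) = 9.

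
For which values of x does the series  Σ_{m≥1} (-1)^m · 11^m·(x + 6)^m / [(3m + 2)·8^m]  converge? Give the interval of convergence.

(-74/11, -58/11]

Ratio test: |a_{m+1}/a_m| = [(3m + 2)/(3(m+1) + 2)] · 11/8 → 11/8 as m → ∞.
Thus R = 1/(11/8) = 8/11.
At x = -58/11: the terms alternate in sign and decrease monotonically to 0 in absolute value (size ~ c/m), so the alternating series test gives convergence.
Endpoint x = -74/11: comparison with the harmonic series Σ 1/m shows the series diverges.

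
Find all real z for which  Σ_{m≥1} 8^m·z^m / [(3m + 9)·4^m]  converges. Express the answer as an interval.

The ratio of consecutive coefficients is [(3m + 9)/(3(m+1) + 9)] · 8/4 → 2.
Convergence for |z| · 2 < 1, i.e. |z| < 1/2. So R = 1/2.
Endpoint z = 1/2: the terms behave like c/m; limit comparison with the harmonic series gives divergence.
When z = -1/2, convergence follows from the alternating series test (terms decrease monotonically to 0).

[-1/2, 1/2)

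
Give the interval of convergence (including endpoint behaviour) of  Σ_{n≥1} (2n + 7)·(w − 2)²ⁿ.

Apply the ratio test: |a_{n+1}| / |a_n| = (2(n+1) + 7)/(2n + 7), which tends to 1 as n → ∞.
Writing y = (w − 2)², the series in y has radius 1, so |w − 2| < √(1) = 1 and R = 1.
At w = 3: the n-th term does not approach 0; divergence by the term test.
At w = 1: the n-th term does not approach 0; divergence by the term test.

(1, 3)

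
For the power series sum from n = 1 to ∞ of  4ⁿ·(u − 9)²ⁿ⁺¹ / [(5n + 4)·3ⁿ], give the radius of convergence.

Ratio test: |a_{n+1}/a_n| = [(5n + 4)/(5(n+1) + 4)] · 4/3 → 4/3 as n → ∞.
Writing y = (u − 9)², the series in y has radius 3/4, so |u − 9| < √(3/4) and R = √3/2.

R = √3/2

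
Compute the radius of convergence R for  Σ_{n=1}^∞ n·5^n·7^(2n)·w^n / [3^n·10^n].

The ratio of consecutive coefficients is [(n+1)/n] · 5·49/(3·10) → 49/6.
The series converges when 49/6 · |w| < 1, giving R = 6/49.

R = 6/49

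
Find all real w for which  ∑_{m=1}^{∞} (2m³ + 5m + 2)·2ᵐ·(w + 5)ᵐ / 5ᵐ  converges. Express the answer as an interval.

Ratio test: |a_{m+1}/a_m| = [(2(m+1)³ + 5(m+1) + 2)/(2m³ + 5m + 2)] · 2/5 → 2/5 as m → ∞.
Hence the series converges for |w + 5| < 1/(2/5) = 5/2, so the radius of convergence is 5/2.
At w = -5/2: the terms have absolute value of order m³, which does not tend to 0, so the series diverges by the divergence test.
Endpoint w = -15/2: the terms have absolute value of order m³, which does not tend to 0, so the series diverges by the divergence test.

(-15/2, -5/2)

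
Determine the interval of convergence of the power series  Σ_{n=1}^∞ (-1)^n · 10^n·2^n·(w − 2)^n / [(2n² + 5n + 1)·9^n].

The ratio of consecutive coefficients is [(2n² + 5n + 1)/(2(n+1)² + 5(n+1) + 1)] · 10·2/9 → 20/9.
The series converges when 20/9 · |w − 2| < 1, giving R = 9/20.
Check w = 49/20: the terms are on the order of 1/n², so the series converges absolutely by comparison with the p-series (p = 2 > 1).
At w = 31/20: the series is dominated by a constant times Σ 1/n², which converges (p = 2 > 1).

[31/20, 49/20]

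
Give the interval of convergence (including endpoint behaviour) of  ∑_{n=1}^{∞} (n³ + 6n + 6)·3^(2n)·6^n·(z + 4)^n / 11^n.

Apply the ratio test: |a_{n+1}| / |a_n| = [((n+1)³ + 6(n+1) + 6)/(n³ + 6n + 6)] · 9·6/11, which tends to 54/11 as n → ∞.
Hence the series converges for |z + 4| < 1/(54/11) = 11/54, so the radius of convergence is 11/54.
At z = -205/54: the terms do not tend to 0, so the series diverges.
At z = -227/54: the n-th term does not approach 0; divergence by the term test.

(-227/54, -205/54)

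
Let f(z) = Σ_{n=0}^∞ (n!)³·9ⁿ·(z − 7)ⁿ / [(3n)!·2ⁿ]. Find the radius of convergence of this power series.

Ratio test: |a_{n+1}/a_n| = (n+1)³/[(3n+1)·(3n+2)·(3n+3)] · 9/2 → 1/6 as n → ∞.
The series converges when 1/6 · |z − 7| < 1, giving R = 6.

R = 6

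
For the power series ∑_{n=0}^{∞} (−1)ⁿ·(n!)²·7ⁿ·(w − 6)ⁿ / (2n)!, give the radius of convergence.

R = 4/7

The ratio of consecutive coefficients is (n+1)²/[(2n+1)·(2n+2)] · 7 → 7/4.
Thus R = 1/(7/4) = 4/7.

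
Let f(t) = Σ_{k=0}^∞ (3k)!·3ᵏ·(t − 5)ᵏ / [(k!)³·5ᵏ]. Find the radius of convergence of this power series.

Ratio test: |a_{k+1}/a_k| = (3k+1)·(3k+2)·(3k+3)/(k+1)³ · 3/5 → 81/5 as k → ∞.
Hence the series converges for |t − 5| < 1/(81/5) = 5/81, so the radius of convergence is 5/81.

R = 5/81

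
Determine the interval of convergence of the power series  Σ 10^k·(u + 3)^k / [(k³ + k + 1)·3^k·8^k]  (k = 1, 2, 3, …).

Ratio test: |a_{k+1}/a_k| = [(k³ + k + 1)/((k+1)³ + (k+1) + 1)] · 10/(3·8) → 5/12 as k → ∞.
The series converges when 5/12 · |u + 3| < 1, giving R = 12/5.
Check u = -3/5: the terms are on the order of 1/k³, so the series converges absolutely by comparison with the p-series (p = 3 > 1).
When u = -27/5, the terms are on the order of 1/k³, so the series converges absolutely by comparison with the p-series (p = 3 > 1).

[-27/5, -3/5]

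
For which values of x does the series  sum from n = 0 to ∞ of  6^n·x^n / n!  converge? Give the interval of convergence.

(−∞, ∞)

Apply the ratio test: |a_{n+1}| / |a_n| = 6 · 1/(n+1), which tends to 0 as n → ∞.
The ratio tends to 0 regardless of x, hence R = ∞.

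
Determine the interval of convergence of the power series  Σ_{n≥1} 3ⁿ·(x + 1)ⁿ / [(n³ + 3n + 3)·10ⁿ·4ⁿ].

[-43/3, 37/3]

Apply the ratio test: |a_{n+1}| / |a_n| = [(n³ + 3n + 3)/((n+1)³ + 3(n+1) + 3)] · 3/(10·4), which tends to 3/40 as n → ∞.
The series converges when 3/40 · |x + 1| < 1, giving R = 40/3.
Check x = 37/3: absolute convergence follows by limit comparison with Σ 1/n³.
Endpoint x = -43/3: the terms are on the order of 1/n³, so the series converges absolutely by comparison with the p-series (p = 3 > 1).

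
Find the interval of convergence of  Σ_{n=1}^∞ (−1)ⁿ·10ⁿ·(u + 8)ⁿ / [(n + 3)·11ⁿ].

The ratio of consecutive coefficients is [(n + 3)/((n+1) + 3)] · 10/11 → 10/11.
Thus R = 1/(10/11) = 11/10.
At u = -69/10: an alternating series whose terms decrease to 0 in absolute value, so it converges by the Leibniz criterion.
Check u = -91/10: comparison with the harmonic series Σ 1/n shows the series diverges.

(-91/10, -69/10]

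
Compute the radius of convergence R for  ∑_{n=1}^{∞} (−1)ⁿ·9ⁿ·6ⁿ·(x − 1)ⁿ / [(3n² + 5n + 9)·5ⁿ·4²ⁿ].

Ratio test: |a_{n+1}/a_n| = [(3n² + 5n + 9)/(3(n+1)² + 5(n+1) + 9)] · 9·6/(5·16) → 27/40 as n → ∞.
Hence the series converges for |x − 1| < 1/(27/40) = 40/27, so the radius of convergence is 40/27.

R = 40/27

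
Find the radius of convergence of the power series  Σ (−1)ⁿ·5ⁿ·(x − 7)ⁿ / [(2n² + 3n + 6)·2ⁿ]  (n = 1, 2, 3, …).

R = 2/5

By the ratio test, |a_{n+1}/a_n| = [(2n² + 3n + 6)/(2(n+1)² + 3(n+1) + 6)] · 5/2 → 5/2.
Hence the series converges for |x − 7| < 1/(5/2) = 2/5, so the radius of convergence is 2/5.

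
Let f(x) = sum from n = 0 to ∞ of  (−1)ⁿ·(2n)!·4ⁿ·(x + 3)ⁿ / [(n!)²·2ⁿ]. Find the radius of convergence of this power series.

R = 1/8

Ratio test: |a_{n+1}/a_n| = (2n+1)·(2n+2)/(n+1)² · 4/2 → 8 as n → ∞.
Convergence for |x + 3| · 8 < 1, i.e. |x + 3| < 1/8. So R = 1/8.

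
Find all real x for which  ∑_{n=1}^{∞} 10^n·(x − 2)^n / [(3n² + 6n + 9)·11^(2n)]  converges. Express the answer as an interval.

Ratio test: |a_{n+1}/a_n| = [(3n² + 6n + 9)/(3(n+1)² + 6(n+1) + 9)] · 10/121 → 10/121 as n → ∞.
Convergence for |x − 2| · 10/121 < 1, i.e. |x − 2| < 121/10. So R = 121/10.
At x = 141/10: the series is dominated by a constant times Σ 1/n², which converges (p = 2 > 1).
At x = -101/10: the series is dominated by a constant times Σ 1/n², which converges (p = 2 > 1).

[-101/10, 141/10]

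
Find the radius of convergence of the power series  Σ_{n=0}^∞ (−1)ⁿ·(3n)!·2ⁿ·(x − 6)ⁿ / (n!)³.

R = 1/54

Ratio test: |a_{n+1}/a_n| = (3n+1)·(3n+2)·(3n+3)/(n+1)³ · 2 → 54 as n → ∞.
The series converges when 54 · |x − 6| < 1, giving R = 1/54.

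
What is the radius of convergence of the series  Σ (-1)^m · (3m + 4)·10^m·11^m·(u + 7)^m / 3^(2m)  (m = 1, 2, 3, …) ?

R = 9/110

The ratio of consecutive coefficients is [(3(m+1) + 4)/(3m + 4)] · 10·11/9 → 110/9.
Convergence for |u + 7| · 110/9 < 1, i.e. |u + 7| < 9/110. So R = 9/110.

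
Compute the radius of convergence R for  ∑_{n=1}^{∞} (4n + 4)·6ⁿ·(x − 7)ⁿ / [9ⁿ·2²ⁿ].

Apply the ratio test: |a_{n+1}| / |a_n| = [(4(n+1) + 4)/(4n + 4)] · 6/(9·4), which tends to 1/6 as n → ∞.
Thus R = 1/(1/6) = 6.

R = 6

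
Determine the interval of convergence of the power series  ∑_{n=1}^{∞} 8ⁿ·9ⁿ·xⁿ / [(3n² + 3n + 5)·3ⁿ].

By the ratio test, |a_{n+1}/a_n| = [(3n² + 3n + 5)/(3(n+1)² + 3(n+1) + 5)] · 8·9/3 → 24.
The series converges when 24 · |x| < 1, giving R = 1/24.
Endpoint x = 1/24: the terms are on the order of 1/n², so the series converges absolutely by comparison with the p-series (p = 2 > 1).
Endpoint x = -1/24: absolute convergence follows by limit comparison with Σ 1/n².

[-1/24, 1/24]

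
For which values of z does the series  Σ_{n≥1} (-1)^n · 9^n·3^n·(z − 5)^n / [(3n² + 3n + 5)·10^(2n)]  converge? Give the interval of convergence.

[35/27, 235/27]

Ratio test: |a_{n+1}/a_n| = [(3n² + 3n + 5)/(3(n+1)² + 3(n+1) + 5)] · 9·3/100 → 27/100 as n → ∞.
Hence the series converges for |z − 5| < 1/(27/100) = 100/27, so the radius of convergence is 100/27.
Check z = 235/27: absolute convergence follows by limit comparison with Σ 1/n².
At z = 35/27: the series is dominated by a constant times Σ 1/n², which converges (p = 2 > 1).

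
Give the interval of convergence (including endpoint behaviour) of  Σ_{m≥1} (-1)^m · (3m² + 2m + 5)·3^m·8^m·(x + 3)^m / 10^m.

The ratio of consecutive coefficients is [(3(m+1)² + 2(m+1) + 5)/(3m² + 2m + 5)] · 3·8/10 → 12/5.
Thus R = 1/(12/5) = 5/12.
At x = -31/12: the terms do not tend to 0, so the series diverges.
When x = -41/12, the terms have absolute value of order m², which does not tend to 0, so the series diverges by the divergence test.

(-41/12, -31/12)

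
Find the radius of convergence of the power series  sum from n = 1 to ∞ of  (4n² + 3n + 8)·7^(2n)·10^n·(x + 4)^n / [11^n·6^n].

R = 33/245

By the ratio test, |a_{n+1}/a_n| = [(4(n+1)² + 3(n+1) + 8)/(4n² + 3n + 8)] · 49·10/(11·6) → 245/33.
Thus R = 1/(245/33) = 33/245.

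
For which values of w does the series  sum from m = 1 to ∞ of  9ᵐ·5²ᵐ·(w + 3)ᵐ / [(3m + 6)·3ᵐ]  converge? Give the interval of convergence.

[-226/75, -224/75)

Apply the ratio test: |a_{m+1}| / |a_m| = [(3m + 6)/(3(m+1) + 6)] · 9·25/3, which tends to 75 as m → ∞.
Convergence for |w + 3| · 75 < 1, i.e. |w + 3| < 1/75. So R = 1/75.
Check w = -224/75: comparison with the harmonic series Σ 1/m shows the series diverges.
When w = -226/75, an alternating series whose terms decrease to 0 in absolute value, so it converges by the Leibniz criterion.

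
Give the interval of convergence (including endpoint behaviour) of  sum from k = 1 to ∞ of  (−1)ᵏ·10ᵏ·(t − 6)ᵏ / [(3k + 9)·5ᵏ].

(11/2, 13/2]

By the ratio test, |a_{k+1}/a_k| = [(3k + 9)/(3(k+1) + 9)] · 10/5 → 2.
The series converges when 2 · |t − 6| < 1, giving R = 1/2.
At t = 13/2: the terms alternate in sign and decrease monotonically to 0 in absolute value (size ~ c/k), so the alternating series test gives convergence.
Endpoint t = 11/2: comparison with the harmonic series Σ 1/k shows the series diverges.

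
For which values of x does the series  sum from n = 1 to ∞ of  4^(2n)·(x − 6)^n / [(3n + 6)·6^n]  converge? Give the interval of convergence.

[45/8, 51/8)

Apply the ratio test: |a_{n+1}| / |a_n| = [(3n + 6)/(3(n+1) + 6)] · 16/6, which tends to 8/3 as n → ∞.
Thus R = 1/(8/3) = 3/8.
Check x = 51/8: the terms behave like c/n; limit comparison with the harmonic series gives divergence.
At x = 45/8: convergence follows from the alternating series test (terms decrease monotonically to 0).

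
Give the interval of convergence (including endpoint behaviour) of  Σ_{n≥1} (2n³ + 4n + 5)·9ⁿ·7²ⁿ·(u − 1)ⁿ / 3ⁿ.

(146/147, 148/147)

By the ratio test, |a_{n+1}/a_n| = [(2(n+1)³ + 4(n+1) + 5)/(2n³ + 4n + 5)] · 9·49/3 → 147.
The series converges when 147 · |u − 1| < 1, giving R = 1/147.
At u = 148/147: the terms do not tend to 0, so the series diverges.
Endpoint u = 146/147: the n-th term does not approach 0; divergence by the term test.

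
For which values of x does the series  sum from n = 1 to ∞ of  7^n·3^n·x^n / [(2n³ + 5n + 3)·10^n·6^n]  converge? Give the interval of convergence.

[-20/7, 20/7]

The ratio of consecutive coefficients is [(2n³ + 5n + 3)/(2(n+1)³ + 5(n+1) + 3)] · 7·3/(10·6) → 7/20.
Thus R = 1/(7/20) = 20/7.
When x = 20/7, the terms are on the order of 1/n³, so the series converges absolutely by comparison with the p-series (p = 3 > 1).
Check x = -20/7: absolute convergence follows by limit comparison with Σ 1/n³.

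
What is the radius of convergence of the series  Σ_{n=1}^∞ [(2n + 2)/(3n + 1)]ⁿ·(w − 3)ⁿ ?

Applying the root test, |a_n|^(1/n) = (2n + 2)/(3n + 1) → 2/3.
Hence the series converges for |w − 3| < 1/(2/3) = 3/2, so the radius of convergence is 3/2.

R = 3/2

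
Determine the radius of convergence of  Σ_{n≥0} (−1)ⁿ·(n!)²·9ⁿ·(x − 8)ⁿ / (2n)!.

R = 4/9

The ratio of consecutive coefficients is (n+1)²/[(2n+1)·(2n+2)] · 9 → 9/4.
The series converges when 9/4 · |x − 8| < 1, giving R = 4/9.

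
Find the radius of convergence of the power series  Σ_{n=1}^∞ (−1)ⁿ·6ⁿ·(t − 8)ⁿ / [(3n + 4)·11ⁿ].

By the ratio test, |a_{n+1}/a_n| = [(3n + 4)/(3(n+1) + 4)] · 6/11 → 6/11.
Thus R = 1/(6/11) = 11/6.

R = 11/6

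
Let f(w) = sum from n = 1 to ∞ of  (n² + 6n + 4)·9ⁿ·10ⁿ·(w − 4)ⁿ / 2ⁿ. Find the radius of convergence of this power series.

Apply the ratio test: |a_{n+1}| / |a_n| = [((n+1)² + 6(n+1) + 4)/(n² + 6n + 4)] · 9·10/2, which tends to 45 as n → ∞.
The series converges when 45 · |w − 4| < 1, giving R = 1/45.

R = 1/45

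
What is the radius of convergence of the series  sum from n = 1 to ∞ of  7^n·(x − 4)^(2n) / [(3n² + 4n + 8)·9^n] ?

Ratio test: |a_{n+1}/a_n| = [(3n² + 4n + 8)/(3(n+1)² + 4(n+1) + 8)] · 7/9 → 7/9 as n → ∞.
Successive powers of (x − 4) differ by 2, so the series converges when |x − 4|² · 7/9 < 1, i.e. |x − 4| < √(9/7). So R = 3√7/7.

R = 3√7/7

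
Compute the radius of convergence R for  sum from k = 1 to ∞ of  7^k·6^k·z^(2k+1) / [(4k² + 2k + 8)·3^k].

R = √14/14

By the ratio test, |a_{k+1}/a_k| = [(4k² + 2k + 8)/(4(k+1)² + 2(k+1) + 8)] · 7·6/3 → 14.
Since the exponent of z increases by 2 each term, convergence requires |z|² < 1/14, hence R = √14/14.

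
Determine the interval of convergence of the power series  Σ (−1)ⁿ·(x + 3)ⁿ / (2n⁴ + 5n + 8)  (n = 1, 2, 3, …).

[-4, -2]

Ratio test: |a_{n+1}/a_n| = (2n⁴ + 5n + 8)/(2(n+1)⁴ + 5(n+1) + 8) → 1 as n → ∞.
Convergence for |x + 3| < 1, so R = 1.
Check x = -2: the terms are on the order of 1/n⁴, so the series converges absolutely by comparison with the p-series (p = 4 > 1).
Endpoint x = -4: the terms are on the order of 1/n⁴, so the series converges absolutely by comparison with the p-series (p = 4 > 1).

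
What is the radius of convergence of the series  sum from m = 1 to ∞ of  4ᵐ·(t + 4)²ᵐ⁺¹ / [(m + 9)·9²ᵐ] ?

Apply the ratio test: |a_{m+1}| / |a_m| = [(m + 9)/((m+1) + 9)] · 4/81, which tends to 4/81 as m → ∞.
Writing y = (t + 4)², the series in y has radius 81/4, so |t + 4| < √(81/4) = 9/2 and R = 9/2.

R = 9/2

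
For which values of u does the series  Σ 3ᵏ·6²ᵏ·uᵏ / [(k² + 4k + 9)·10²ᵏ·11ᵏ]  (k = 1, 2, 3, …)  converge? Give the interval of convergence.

[-275/27, 275/27]

By the ratio test, |a_{k+1}/a_k| = [(k² + 4k + 9)/((k+1)² + 4(k+1) + 9)] · 3·36/(100·11) → 27/275.
Thus R = 1/(27/275) = 275/27.
At u = 275/27: absolute convergence follows by limit comparison with Σ 1/k².
At u = -275/27: the terms are on the order of 1/k², so the series converges absolutely by comparison with the p-series (p = 2 > 1).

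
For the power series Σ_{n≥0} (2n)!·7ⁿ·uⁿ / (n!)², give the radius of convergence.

The ratio of consecutive coefficients is (2n+1)·(2n+2)/(n+1)² · 7 → 28.
Hence the series converges for |u| < 1/(28) = 1/28, so the radius of convergence is 1/28.

R = 1/28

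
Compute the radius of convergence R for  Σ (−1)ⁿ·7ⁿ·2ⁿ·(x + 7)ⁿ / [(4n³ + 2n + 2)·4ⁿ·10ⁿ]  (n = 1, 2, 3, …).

The ratio of consecutive coefficients is [(4n³ + 2n + 2)/(4(n+1)³ + 2(n+1) + 2)] · 7·2/(4·10) → 7/20.
The series converges when 7/20 · |x + 7| < 1, giving R = 20/7.

R = 20/7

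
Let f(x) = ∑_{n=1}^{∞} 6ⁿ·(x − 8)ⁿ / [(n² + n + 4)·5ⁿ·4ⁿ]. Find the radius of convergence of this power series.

R = 10/3

The ratio of consecutive coefficients is [(n² + n + 4)/((n+1)² + (n+1) + 4)] · 6/(5·4) → 3/10.
Convergence for |x − 8| · 3/10 < 1, i.e. |x − 8| < 10/3. So R = 10/3.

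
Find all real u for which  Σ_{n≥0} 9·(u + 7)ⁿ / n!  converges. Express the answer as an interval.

(−∞, ∞)

Apply the ratio test: |a_{n+1}| / |a_n| = 9/9 · 1/(n+1), which tends to 0 as n → ∞.
Since the limit is 0 < 1 for every u, the series converges on all of ℝ and R = ∞.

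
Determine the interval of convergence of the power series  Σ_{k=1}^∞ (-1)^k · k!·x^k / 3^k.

{0}

Ratio test: |a_{k+1}/a_k| = (k+1) · 1/3 → ∞ as k → ∞.
The ratio grows without bound, so the series diverges whenever x ≠ 0; it converges only at x = 0. R = 0.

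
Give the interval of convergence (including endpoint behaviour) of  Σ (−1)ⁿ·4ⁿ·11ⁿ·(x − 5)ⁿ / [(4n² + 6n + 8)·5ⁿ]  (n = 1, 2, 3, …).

[215/44, 225/44]

Ratio test: |a_{n+1}/a_n| = [(4n² + 6n + 8)/(4(n+1)² + 6(n+1) + 8)] · 4·11/5 → 44/5 as n → ∞.
The series converges when 44/5 · |x − 5| < 1, giving R = 5/44.
When x = 225/44, the terms are on the order of 1/n², so the series converges absolutely by comparison with the p-series (p = 2 > 1).
When x = 215/44, the terms are on the order of 1/n², so the series converges absolutely by comparison with the p-series (p = 2 > 1).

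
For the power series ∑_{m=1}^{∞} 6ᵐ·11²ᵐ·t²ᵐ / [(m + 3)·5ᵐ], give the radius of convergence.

R = √30/66

By the ratio test, |a_{m+1}/a_m| = [(m + 3)/((m+1) + 3)] · 6·121/5 → 726/5.
Since the exponent of t increases by 2 each term, convergence requires |t|² < 5/726, hence R = √30/66.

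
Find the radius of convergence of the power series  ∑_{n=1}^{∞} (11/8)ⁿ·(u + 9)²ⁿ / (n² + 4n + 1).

By the ratio test, |a_{n+1}/a_n| = [(n² + 4n + 1)/((n+1)² + 4(n+1) + 1)] · 11/8 → 11/8.
Successive powers of (u + 9) differ by 2, so the series converges when |u + 9|² · 11/8 < 1, i.e. |u + 9| < √(8/11). So R = 2√22/11.

R = 2√22/11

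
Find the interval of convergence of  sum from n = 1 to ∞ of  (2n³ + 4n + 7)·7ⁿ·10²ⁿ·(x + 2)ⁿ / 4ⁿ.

(-351/175, -349/175)

Ratio test: |a_{n+1}/a_n| = [(2(n+1)³ + 4(n+1) + 7)/(2n³ + 4n + 7)] · 7·100/4 → 175 as n → ∞.
The series converges when 175 · |x + 2| < 1, giving R = 1/175.
When x = -349/175, the n-th term does not approach 0; divergence by the term test.
At x = -351/175: the terms do not tend to 0, so the series diverges.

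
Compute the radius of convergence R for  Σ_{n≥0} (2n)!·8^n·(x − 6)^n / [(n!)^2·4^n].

By the ratio test, |a_{n+1}/a_n| = (2n+1)·(2n+2)/(n+1)² · 8/4 → 8.
Thus R = 1/(8) = 1/8.

R = 1/8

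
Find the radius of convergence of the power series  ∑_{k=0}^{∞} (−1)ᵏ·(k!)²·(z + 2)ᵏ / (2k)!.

Ratio test: |a_{k+1}/a_k| = (k+1)²/[(2k+1)·(2k+2)] → 1/4 as k → ∞.
Thus R = 1/(1/4) = 4.

R = 4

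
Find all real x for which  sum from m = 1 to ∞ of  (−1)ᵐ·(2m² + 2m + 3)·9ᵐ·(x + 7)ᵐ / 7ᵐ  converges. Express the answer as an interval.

(-70/9, -56/9)

The ratio of consecutive coefficients is [(2(m+1)² + 2(m+1) + 3)/(2m² + 2m + 3)] · 9/7 → 9/7.
Hence the series converges for |x + 7| < 1/(9/7) = 7/9, so the radius of convergence is 7/9.
At x = -56/9: the m-th term does not approach 0; divergence by the term test.
When x = -70/9, the terms have absolute value of order m², which does not tend to 0, so the series diverges by the divergence test.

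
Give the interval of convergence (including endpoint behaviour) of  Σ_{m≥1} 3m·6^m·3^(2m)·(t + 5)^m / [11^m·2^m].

By the ratio test, |a_{m+1}/a_m| = [3(m+1)/3m] · 6·9/(11·2) → 27/11.
Hence the series converges for |t + 5| < 1/(27/11) = 11/27, so the radius of convergence is 11/27.
Check t = -124/27: the terms do not tend to 0, so the series diverges.
Check t = -146/27: the terms have absolute value of order m, which does not tend to 0, so the series diverges by the divergence test.

(-146/27, -124/27)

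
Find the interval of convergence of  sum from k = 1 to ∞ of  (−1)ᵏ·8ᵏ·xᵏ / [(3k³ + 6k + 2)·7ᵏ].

[-7/8, 7/8]

Ratio test: |a_{k+1}/a_k| = [(3k³ + 6k + 2)/(3(k+1)³ + 6(k+1) + 2)] · 8/7 → 8/7 as k → ∞.
Hence the series converges for |x| < 1/(8/7) = 7/8, so the radius of convergence is 7/8.
Check x = 7/8: the series is dominated by a constant times Σ 1/k³, which converges (p = 3 > 1).
At x = -7/8: the terms are on the order of 1/k³, so the series converges absolutely by comparison with the p-series (p = 3 > 1).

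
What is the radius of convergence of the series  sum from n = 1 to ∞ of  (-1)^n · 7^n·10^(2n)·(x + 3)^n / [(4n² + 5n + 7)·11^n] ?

Ratio test: |a_{n+1}/a_n| = [(4n² + 5n + 7)/(4(n+1)² + 5(n+1) + 7)] · 7·100/11 → 700/11 as n → ∞.
The series converges when 700/11 · |x + 3| < 1, giving R = 11/700.

R = 11/700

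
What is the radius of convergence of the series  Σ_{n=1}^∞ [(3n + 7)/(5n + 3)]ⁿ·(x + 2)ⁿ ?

R = 5/3

Root test: |a_n|^(1/n) = (3n + 7)/(5n + 3) → 3/5.
Thus R = 1/(3/5) = 5/3.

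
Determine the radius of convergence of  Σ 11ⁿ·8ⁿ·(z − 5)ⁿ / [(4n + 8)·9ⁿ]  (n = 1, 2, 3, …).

R = 9/88

Ratio test: |a_{n+1}/a_n| = [(4n + 8)/(4(n+1) + 8)] · 11·8/9 → 88/9 as n → ∞.
Thus R = 1/(88/9) = 9/88.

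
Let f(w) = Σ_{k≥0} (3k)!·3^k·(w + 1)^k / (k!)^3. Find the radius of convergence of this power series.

R = 1/81

Apply the ratio test: |a_{k+1}| / |a_k| = (3k+1)·(3k+2)·(3k+3)/(k+1)³ · 3, which tends to 81 as k → ∞.
The series converges when 81 · |w + 1| < 1, giving R = 1/81.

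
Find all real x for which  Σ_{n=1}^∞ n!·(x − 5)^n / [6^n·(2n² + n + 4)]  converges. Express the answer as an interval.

{5}

Ratio test: |a_{n+1}/a_n| = (n+1) · 1/6 · (2n² + n + 4)/(2(n+1)² + (n+1) + 4) → ∞ as n → ∞.
Since the ratio → ∞, the series diverges for every x ≠ 5, and R = 0.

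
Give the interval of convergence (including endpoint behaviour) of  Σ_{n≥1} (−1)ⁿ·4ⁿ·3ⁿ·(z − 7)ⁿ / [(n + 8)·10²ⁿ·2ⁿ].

(-29/3, 71/3]

Ratio test: |a_{n+1}/a_n| = [(n + 8)/((n+1) + 8)] · 4·3/(100·2) → 3/50 as n → ∞.
The series converges when 3/50 · |z − 7| < 1, giving R = 50/3.
When z = 71/3, an alternating series whose terms decrease to 0 in absolute value, so it converges by the Leibniz criterion.
Endpoint z = -29/3: the terms are asymptotic to a nonzero constant times 1/n, so the series diverges by limit comparison with Σ 1/n.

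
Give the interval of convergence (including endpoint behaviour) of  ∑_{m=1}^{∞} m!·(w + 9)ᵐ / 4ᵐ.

The ratio of consecutive coefficients is (m+1) · 1/4 → ∞.
The terms grow without bound for any (w + 9) ≠ 0, so R = 0 (convergence only at w = -9).

{-9}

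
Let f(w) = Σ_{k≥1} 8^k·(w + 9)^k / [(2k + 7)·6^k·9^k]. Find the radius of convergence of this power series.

Apply the ratio test: |a_{k+1}| / |a_k| = [(2k + 7)/(2(k+1) + 7)] · 8/(6·9), which tends to 4/27 as k → ∞.
Hence the series converges for |w + 9| < 1/(4/27) = 27/4, so the radius of convergence is 27/4.

R = 27/4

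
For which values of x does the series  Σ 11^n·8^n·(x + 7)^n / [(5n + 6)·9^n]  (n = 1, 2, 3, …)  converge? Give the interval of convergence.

[-625/88, -607/88)

By the ratio test, |a_{n+1}/a_n| = [(5n + 6)/(5(n+1) + 6)] · 11·8/9 → 88/9.
The series converges when 88/9 · |x + 7| < 1, giving R = 9/88.
When x = -607/88, the terms behave like c/n; limit comparison with the harmonic series gives divergence.
Endpoint x = -625/88: the terms alternate in sign and decrease monotonically to 0 in absolute value (size ~ c/n), so the alternating series test gives convergence.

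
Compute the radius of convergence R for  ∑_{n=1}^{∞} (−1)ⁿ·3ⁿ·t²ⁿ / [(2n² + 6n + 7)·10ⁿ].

Ratio test: |a_{n+1}/a_n| = [(2n² + 6n + 7)/(2(n+1)² + 6(n+1) + 7)] · 3/10 → 3/10 as n → ∞.
Writing y = t², the series in y has radius 10/3, so |t| < √(10/3) and R = √30/3.

R = √30/3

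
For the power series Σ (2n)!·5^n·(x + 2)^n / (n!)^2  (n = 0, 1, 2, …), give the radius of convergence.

R = 1/20

Apply the ratio test: |a_{n+1}| / |a_n| = (2n+1)·(2n+2)/(n+1)² · 5, which tends to 20 as n → ∞.
The series converges when 20 · |x + 2| < 1, giving R = 1/20.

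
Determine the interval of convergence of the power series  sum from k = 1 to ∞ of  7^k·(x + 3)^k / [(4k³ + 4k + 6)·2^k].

[-23/7, -19/7]

The ratio of consecutive coefficients is [(4k³ + 4k + 6)/(4(k+1)³ + 4(k+1) + 6)] · 7/2 → 7/2.
Thus R = 1/(7/2) = 2/7.
At x = -19/7: the terms are on the order of 1/k³, so the series converges absolutely by comparison with the p-series (p = 3 > 1).
Check x = -23/7: absolute convergence follows by limit comparison with Σ 1/k³.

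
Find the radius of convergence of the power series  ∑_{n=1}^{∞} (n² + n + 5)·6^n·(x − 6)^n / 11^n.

By the ratio test, |a_{n+1}/a_n| = [((n+1)² + (n+1) + 5)/(n² + n + 5)] · 6/11 → 6/11.
The series converges when 6/11 · |x − 6| < 1, giving R = 11/6.

R = 11/6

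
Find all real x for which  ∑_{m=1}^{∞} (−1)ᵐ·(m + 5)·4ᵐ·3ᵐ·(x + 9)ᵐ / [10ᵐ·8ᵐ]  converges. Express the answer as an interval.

(-47/3, -7/3)

Apply the ratio test: |a_{m+1}| / |a_m| = [((m+1) + 5)/(m + 5)] · 4·3/(10·8), which tends to 3/20 as m → ∞.
The series converges when 3/20 · |x + 9| < 1, giving R = 20/3.
At x = -7/3: the m-th term does not approach 0; divergence by the term test.
Check x = -47/3: the m-th term does not approach 0; divergence by the term test.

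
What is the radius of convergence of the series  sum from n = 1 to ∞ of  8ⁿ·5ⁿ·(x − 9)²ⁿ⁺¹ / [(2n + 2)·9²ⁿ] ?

Ratio test: |a_{n+1}/a_n| = [(2n + 2)/(2(n+1) + 2)] · 8·5/81 → 40/81 as n → ∞.
Successive powers of (x − 9) differ by 2, so the series converges when |x − 9|² · 40/81 < 1, i.e. |x − 9| < √(81/40). So R = 9√10/20.

R = 9√10/20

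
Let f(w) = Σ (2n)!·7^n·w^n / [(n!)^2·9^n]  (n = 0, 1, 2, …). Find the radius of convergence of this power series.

The ratio of consecutive coefficients is (2n+1)·(2n+2)/(n+1)² · 7/9 → 28/9.
The series converges when 28/9 · |w| < 1, giving R = 9/28.

R = 9/28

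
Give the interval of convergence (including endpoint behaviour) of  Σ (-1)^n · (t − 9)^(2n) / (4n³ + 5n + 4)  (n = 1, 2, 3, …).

Ratio test: |a_{n+1}/a_n| = (4n³ + 5n + 4)/(4(n+1)³ + 5(n+1) + 4) → 1 as n → ∞.
Writing y = (t − 9)², the series in y has radius 1, so |t − 9| < √(1) = 1 and R = 1.
Endpoint t = 10: absolute convergence follows by limit comparison with Σ 1/n³.
Check t = 8: absolute convergence follows by limit comparison with Σ 1/n³.

[8, 10]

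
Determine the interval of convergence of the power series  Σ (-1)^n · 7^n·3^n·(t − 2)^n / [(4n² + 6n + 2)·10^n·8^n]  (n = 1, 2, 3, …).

[-38/21, 122/21]

The ratio of consecutive coefficients is [(4n² + 6n + 2)/(4(n+1)² + 6(n+1) + 2)] · 7·3/(10·8) → 21/80.
Hence the series converges for |t − 2| < 1/(21/80) = 80/21, so the radius of convergence is 80/21.
Endpoint t = 122/21: absolute convergence follows by limit comparison with Σ 1/n².
Check t = -38/21: absolute convergence follows by limit comparison with Σ 1/n².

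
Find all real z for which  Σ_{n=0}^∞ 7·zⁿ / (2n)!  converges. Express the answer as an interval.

By the ratio test, |a_{n+1}/a_n| = 7/7 · 1/[(2n+1)·(2n+2)] → 0.
The ratio tends to 0 regardless of z, hence R = ∞.

(−∞, ∞)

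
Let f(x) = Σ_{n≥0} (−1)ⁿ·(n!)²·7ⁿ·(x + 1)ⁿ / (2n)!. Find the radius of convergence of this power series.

The ratio of consecutive coefficients is (n+1)²/[(2n+1)·(2n+2)] · 7 → 7/4.
The series converges when 7/4 · |x + 1| < 1, giving R = 4/7.

R = 4/7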